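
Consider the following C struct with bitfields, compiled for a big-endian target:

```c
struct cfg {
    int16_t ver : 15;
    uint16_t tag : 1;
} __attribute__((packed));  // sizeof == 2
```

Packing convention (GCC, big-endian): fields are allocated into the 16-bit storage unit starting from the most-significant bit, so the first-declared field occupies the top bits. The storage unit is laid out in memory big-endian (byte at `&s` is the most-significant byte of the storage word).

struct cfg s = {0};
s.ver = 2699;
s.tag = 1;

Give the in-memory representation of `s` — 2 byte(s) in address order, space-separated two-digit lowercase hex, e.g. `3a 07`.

[1+:15] ver=2699 & 0x7fff = 0xa8b; word=0x1516
[0+:1] tag=1 & 0x1 = 0x1; word=0x1517
word = 0x1517 → big-endian bytes:
  [0]=0x15  [1]=0x17

15 17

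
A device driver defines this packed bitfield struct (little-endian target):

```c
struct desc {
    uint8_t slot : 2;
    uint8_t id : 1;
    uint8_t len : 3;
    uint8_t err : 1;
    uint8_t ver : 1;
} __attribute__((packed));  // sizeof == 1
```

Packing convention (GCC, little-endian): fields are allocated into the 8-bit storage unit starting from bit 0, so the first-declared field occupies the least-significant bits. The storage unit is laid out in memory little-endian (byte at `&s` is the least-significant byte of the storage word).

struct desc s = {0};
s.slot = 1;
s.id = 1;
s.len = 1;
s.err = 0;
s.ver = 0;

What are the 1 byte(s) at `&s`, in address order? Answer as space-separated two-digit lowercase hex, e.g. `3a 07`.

slot (2b) val=1 bits=0x1 at bit 0: 0x01
id (1b) val=1 bits=0x1 at bit 2: 0x05
len (3b) val=1 bits=0x1 at bit 3: 0x0d
err (1b) val=0 bits=0x0 at bit 6: 0x0d
ver (1b) val=0 bits=0x0 at bit 7: 0x0d
word = 0x0d → little-endian bytes:
  [0]=0x0d

0d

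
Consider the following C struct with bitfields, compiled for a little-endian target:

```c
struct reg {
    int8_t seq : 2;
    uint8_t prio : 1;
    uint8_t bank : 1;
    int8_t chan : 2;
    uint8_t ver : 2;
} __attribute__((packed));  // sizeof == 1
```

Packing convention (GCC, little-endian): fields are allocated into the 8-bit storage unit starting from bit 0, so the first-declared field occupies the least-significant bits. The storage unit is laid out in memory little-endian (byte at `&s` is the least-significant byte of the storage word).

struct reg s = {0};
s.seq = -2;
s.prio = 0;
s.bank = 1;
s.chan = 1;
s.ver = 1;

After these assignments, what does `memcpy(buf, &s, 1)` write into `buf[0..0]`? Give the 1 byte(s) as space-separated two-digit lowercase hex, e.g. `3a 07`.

5a

seq:2 = -2 → 0x2 << 0 → word 0x02
prio:1 = 0 → 0x0 << 2 → word 0x02
bank:1 = 1 → 0x1 << 3 → word 0x0a
chan:2 = 1 → 0x1 << 4 → word 0x1a
ver:2 = 1 → 0x1 << 6 → word 0x5a
word = 0x5a → little-endian bytes:
  [0]=0x5a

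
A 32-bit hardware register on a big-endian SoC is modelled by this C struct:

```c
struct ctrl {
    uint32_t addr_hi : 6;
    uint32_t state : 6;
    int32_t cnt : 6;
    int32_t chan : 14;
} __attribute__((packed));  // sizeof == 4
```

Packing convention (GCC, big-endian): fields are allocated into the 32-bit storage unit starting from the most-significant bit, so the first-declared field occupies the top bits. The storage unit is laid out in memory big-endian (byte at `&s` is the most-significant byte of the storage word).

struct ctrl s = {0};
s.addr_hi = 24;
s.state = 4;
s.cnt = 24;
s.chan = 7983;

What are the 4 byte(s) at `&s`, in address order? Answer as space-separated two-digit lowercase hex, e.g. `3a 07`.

60 46 1f 2f

[26+:6] addr_hi=24 & 0x3f = 0x18; word=0x60000000
[20+:6] state=4 & 0x3f = 0x4; word=0x60400000
[14+:6] cnt=24 & 0x3f = 0x18; word=0x60460000
[0+:14] chan=7983 & 0x3fff = 0x1f2f; word=0x60461f2f
word = 0x60461f2f → big-endian bytes:
  [0]=0x60  [1]=0x46  [2]=0x1f  [3]=0x2f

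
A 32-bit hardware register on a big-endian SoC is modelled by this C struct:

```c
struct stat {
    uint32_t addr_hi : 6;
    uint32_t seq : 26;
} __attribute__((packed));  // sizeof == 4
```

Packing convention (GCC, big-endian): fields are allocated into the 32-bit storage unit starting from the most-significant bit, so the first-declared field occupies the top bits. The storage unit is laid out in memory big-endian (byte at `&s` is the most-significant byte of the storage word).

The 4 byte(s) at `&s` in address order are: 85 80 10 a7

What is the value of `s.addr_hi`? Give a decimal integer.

[0]=0x85 [1]=0x80 [2]=0x10 [3]=0xa7 (big-endian) → word 0x858010a7
addr_hi:6 @ bit 26 → (0x858010a7>>26)&0x3f = 0x21  ←
seq:26 @ bit 0 → (0x858010a7>>0)&0x3ffffff = 0x18010a7

33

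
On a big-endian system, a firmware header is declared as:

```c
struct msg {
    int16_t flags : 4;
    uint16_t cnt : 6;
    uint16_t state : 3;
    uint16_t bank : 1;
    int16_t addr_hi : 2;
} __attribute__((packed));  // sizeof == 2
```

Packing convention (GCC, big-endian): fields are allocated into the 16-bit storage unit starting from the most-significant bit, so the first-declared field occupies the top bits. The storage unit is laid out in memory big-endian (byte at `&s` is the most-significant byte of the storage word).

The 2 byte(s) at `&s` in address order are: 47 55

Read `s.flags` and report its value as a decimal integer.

4

[0]=0x47 [1]=0x55 (big-endian) → word 0x4755
flags:4 @ bit 12 → (0x4755>>12)&0xf = 0x4  ←
cnt:6 @ bit 6 → (0x4755>>6)&0x3f = 0x1d
state:3 @ bit 3 → (0x4755>>3)&0x7 = 0x2
bank:1 @ bit 2 → (0x4755>>2)&0x1 = 0x1
addr_hi:2 @ bit 0 → (0x4755>>0)&0x3 = 0x1
flags signed 4b, MSB=0: value = 4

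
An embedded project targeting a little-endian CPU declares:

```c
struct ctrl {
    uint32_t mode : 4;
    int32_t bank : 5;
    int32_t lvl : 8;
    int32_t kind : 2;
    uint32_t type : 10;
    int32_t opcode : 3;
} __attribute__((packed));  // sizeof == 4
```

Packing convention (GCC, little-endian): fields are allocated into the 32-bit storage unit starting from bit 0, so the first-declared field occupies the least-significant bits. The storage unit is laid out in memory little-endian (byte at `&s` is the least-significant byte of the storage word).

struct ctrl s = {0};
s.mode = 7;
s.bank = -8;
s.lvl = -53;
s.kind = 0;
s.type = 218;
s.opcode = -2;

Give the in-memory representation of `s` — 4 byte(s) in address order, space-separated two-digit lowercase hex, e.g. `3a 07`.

87 97 d1 c6

mode (4b) val=7 bits=0x7 at bit 0: 0x00000007
bank (5b) val=-8 bits=0x18 at bit 4: 0x00000187
lvl (8b) val=-53 bits=0xcb at bit 9: 0x00019787
kind (2b) val=0 bits=0x0 at bit 17: 0x00019787
type (10b) val=218 bits=0xda at bit 19: 0x06d19787
opcode (3b) val=-2 bits=0x6 at bit 29: 0xc6d19787
word = 0xc6d19787 → little-endian bytes:
  [0]=0x87  [1]=0x97  [2]=0xd1  [3]=0xc6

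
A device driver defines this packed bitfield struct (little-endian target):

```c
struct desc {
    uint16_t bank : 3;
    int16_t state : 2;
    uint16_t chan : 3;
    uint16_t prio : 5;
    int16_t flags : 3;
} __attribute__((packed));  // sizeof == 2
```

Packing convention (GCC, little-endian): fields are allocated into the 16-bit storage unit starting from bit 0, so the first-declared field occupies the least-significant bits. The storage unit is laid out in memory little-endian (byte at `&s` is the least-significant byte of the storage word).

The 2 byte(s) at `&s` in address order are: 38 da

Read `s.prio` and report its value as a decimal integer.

26

[0]=0x38 [1]=0xda (little-endian) → word 0xda38
bank:3 @ bit 0 → (0xda38>>0)&0x7 = 0x0
state:2 @ bit 3 → (0xda38>>3)&0x3 = 0x3
chan:3 @ bit 5 → (0xda38>>5)&0x7 = 0x1
prio:5 @ bit 8 → (0xda38>>8)&0x1f = 0x1a  ←
flags:3 @ bit 13 → (0xda38>>13)&0x7 = 0x6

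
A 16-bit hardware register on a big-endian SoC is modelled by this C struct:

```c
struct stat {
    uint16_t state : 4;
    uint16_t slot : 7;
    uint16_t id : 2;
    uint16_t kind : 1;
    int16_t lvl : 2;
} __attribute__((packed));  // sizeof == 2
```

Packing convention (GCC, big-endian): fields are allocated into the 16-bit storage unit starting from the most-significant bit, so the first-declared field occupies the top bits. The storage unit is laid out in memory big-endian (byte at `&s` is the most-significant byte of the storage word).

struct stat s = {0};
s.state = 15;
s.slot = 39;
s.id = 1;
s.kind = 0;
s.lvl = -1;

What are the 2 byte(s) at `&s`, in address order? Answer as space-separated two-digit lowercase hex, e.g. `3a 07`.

f4 eb

state (4b) val=15 bits=0xf at bit 12: 0xf000
slot (7b) val=39 bits=0x27 at bit 5: 0xf4e0
id (2b) val=1 bits=0x1 at bit 3: 0xf4e8
kind (1b) val=0 bits=0x0 at bit 2: 0xf4e8
lvl (2b) val=-1 bits=0x3 at bit 0: 0xf4eb
word = 0xf4eb → big-endian bytes:
  [0]=0xf4  [1]=0xeb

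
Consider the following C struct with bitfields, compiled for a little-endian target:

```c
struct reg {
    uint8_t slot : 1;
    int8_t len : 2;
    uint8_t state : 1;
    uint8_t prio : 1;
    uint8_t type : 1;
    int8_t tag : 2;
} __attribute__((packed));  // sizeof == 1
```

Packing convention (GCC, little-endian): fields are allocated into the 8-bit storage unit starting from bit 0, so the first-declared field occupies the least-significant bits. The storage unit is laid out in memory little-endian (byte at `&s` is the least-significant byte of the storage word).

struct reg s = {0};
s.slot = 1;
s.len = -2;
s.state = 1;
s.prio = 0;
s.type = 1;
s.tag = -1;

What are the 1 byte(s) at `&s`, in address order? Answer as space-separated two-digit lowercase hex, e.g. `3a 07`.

slot:1 = 1 → 0x1 << 0 → word 0x01
len:2 = -2 → 0x2 << 1 → word 0x05
state:1 = 1 → 0x1 << 3 → word 0x0d
prio:1 = 0 → 0x0 << 4 → word 0x0d
type:1 = 1 → 0x1 << 5 → word 0x2d
tag:2 = -1 → 0x3 << 6 → word 0xed
word = 0xed → little-endian bytes:
  [0]=0xed

ed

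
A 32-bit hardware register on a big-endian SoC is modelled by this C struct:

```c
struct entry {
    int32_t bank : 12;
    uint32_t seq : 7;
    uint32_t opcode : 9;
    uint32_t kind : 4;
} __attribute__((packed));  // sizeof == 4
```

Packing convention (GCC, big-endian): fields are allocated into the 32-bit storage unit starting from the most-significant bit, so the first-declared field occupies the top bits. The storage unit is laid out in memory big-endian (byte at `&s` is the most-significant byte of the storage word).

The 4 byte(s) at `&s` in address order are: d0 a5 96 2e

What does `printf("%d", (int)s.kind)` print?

[0]=0xd0 [1]=0xa5 [2]=0x96 [3]=0x2e (big-endian) → word 0xd0a5962e
bank:12 @ bit 20 → (0xd0a5962e>>20)&0xfff = 0xd0a
seq:7 @ bit 13 → (0xd0a5962e>>13)&0x7f = 0x2c
opcode:9 @ bit 4 → (0xd0a5962e>>4)&0x1ff = 0x162
kind:4 @ bit 0 → (0xd0a5962e>>0)&0xf = 0xe  ←

14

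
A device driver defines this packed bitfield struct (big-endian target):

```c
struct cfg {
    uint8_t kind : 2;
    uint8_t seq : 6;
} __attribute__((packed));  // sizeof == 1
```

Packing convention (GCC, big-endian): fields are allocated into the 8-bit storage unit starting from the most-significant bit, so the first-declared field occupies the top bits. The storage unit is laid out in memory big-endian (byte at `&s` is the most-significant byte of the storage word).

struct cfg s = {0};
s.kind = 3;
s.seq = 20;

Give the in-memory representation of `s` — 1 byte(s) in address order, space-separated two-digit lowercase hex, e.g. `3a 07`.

d4

kind:2 = 3 → 0x3 << 6 → word 0xc0
seq:6 = 20 → 0x14 << 0 → word 0xd4
word = 0xd4 → big-endian bytes:
  [0]=0xd4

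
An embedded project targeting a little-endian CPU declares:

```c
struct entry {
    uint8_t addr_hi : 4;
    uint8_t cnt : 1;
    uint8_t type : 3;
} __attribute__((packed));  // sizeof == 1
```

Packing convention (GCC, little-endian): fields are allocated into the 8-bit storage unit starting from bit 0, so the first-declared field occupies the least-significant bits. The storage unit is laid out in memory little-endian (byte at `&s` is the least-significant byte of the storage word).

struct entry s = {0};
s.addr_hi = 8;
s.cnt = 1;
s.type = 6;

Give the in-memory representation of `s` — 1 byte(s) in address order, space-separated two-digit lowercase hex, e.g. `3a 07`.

[0+:4] addr_hi=8 & 0xf = 0x8; word=0x08
[4+:1] cnt=1 & 0x1 = 0x1; word=0x18
[5+:3] type=6 & 0x7 = 0x6; word=0xd8
word = 0xd8 → little-endian bytes:
  [0]=0xd8

d8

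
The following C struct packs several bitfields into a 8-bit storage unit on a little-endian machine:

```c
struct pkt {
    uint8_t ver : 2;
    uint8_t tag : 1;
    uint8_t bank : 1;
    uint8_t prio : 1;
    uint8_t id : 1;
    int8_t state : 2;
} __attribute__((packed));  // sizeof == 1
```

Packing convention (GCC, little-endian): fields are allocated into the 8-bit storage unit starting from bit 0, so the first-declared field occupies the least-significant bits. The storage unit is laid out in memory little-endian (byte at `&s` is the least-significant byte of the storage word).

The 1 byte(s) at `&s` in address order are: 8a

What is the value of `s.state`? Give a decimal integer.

[0]=0x8a (little-endian) → word 0x8a
ver:2 @ bit 0 → (0x8a>>0)&0x3 = 0x2
tag:1 @ bit 2 → (0x8a>>2)&0x1 = 0x0
bank:1 @ bit 3 → (0x8a>>3)&0x1 = 0x1
prio:1 @ bit 4 → (0x8a>>4)&0x1 = 0x0
id:1 @ bit 5 → (0x8a>>5)&0x1 = 0x0
state:2 @ bit 6 → (0x8a>>6)&0x3 = 0x2  ←
state signed 2b, MSB=1: 2 - 4 = -2

-2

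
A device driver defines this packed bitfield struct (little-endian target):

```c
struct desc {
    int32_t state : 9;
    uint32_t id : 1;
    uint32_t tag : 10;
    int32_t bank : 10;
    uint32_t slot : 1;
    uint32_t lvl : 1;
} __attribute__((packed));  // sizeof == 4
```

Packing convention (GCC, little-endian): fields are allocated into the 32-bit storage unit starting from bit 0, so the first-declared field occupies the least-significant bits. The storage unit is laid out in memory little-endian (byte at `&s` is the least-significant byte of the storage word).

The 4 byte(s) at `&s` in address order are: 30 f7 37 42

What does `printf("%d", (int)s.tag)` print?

[0]=0x30 [1]=0xf7 [2]=0x37 [3]=0x42 (little-endian) → word 0x4237f730
state:9 @ bit 0 → (0x4237f730>>0)&0x1ff = 0x130
id:1 @ bit 9 → (0x4237f730>>9)&0x1 = 0x1
tag:10 @ bit 10 → (0x4237f730>>10)&0x3ff = 0x1fd  ←
bank:10 @ bit 20 → (0x4237f730>>20)&0x3ff = 0x23
slot:1 @ bit 30 → (0x4237f730>>30)&0x1 = 0x1
lvl:1 @ bit 31 → (0x4237f730>>31)&0x1 = 0x0

509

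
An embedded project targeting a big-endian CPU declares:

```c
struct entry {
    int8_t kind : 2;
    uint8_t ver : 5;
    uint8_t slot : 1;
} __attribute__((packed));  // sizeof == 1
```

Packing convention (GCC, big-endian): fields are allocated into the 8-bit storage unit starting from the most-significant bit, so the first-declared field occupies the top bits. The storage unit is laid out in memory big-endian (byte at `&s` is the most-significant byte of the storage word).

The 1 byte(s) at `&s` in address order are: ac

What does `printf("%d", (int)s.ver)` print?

22

[0]=0xac (big-endian) → word 0xac
kind:2 @ bit 6 → (0xac>>6)&0x3 = 0x2
ver:5 @ bit 1 → (0xac>>1)&0x1f = 0x16  ←
slot:1 @ bit 0 → (0xac>>0)&0x1 = 0x0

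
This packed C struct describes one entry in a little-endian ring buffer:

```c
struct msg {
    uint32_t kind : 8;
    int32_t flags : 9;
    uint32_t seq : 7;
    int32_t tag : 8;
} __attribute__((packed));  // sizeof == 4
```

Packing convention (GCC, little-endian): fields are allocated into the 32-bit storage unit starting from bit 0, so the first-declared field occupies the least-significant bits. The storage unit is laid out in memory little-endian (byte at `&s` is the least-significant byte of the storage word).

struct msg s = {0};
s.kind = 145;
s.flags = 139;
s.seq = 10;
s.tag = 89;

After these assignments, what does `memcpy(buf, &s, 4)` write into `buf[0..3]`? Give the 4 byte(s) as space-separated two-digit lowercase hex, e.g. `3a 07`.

91 8b 14 59

kind (8b) val=145 bits=0x91 at bit 0: 0x00000091
flags (9b) val=139 bits=0x8b at bit 8: 0x00008b91
seq (7b) val=10 bits=0xa at bit 17: 0x00148b91
tag (8b) val=89 bits=0x59 at bit 24: 0x59148b91
word = 0x59148b91 → little-endian bytes:
  [0]=0x91  [1]=0x8b  [2]=0x14  [3]=0x59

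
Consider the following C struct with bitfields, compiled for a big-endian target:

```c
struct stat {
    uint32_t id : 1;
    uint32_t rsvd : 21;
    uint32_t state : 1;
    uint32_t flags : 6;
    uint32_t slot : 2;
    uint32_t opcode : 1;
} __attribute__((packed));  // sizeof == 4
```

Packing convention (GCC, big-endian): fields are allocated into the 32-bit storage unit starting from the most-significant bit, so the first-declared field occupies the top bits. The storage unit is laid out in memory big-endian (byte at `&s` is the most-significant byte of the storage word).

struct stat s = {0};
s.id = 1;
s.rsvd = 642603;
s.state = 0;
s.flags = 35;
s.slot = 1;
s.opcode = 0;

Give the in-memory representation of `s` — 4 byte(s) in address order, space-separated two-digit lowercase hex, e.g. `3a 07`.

id:1 = 1 → 0x1 << 31 → word 0x80000000
rsvd:21 = 642603 → 0x9ce2b << 10 → word 0xa738ac00
state:1 = 0 → 0x0 << 9 → word 0xa738ac00
flags:6 = 35 → 0x23 << 3 → word 0xa738ad18
slot:2 = 1 → 0x1 << 1 → word 0xa738ad1a
opcode:1 = 0 → 0x0 << 0 → word 0xa738ad1a
word = 0xa738ad1a → big-endian bytes:
  [0]=0xa7  [1]=0x38  [2]=0xad  [3]=0x1a

a7 38 ad 1a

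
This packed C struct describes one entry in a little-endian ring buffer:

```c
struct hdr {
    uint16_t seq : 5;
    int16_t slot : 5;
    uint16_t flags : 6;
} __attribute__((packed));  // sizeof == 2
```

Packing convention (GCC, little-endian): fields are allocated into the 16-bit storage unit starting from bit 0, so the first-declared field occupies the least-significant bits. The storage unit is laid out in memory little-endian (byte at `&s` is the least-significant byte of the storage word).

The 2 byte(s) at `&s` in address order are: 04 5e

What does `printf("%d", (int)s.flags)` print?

23

[0]=0x04 [1]=0x5e (little-endian) → word 0x5e04
seq:5 @ bit 0 → (0x5e04>>0)&0x1f = 0x4
slot:5 @ bit 5 → (0x5e04>>5)&0x1f = 0x10
flags:6 @ bit 10 → (0x5e04>>10)&0x3f = 0x17  ←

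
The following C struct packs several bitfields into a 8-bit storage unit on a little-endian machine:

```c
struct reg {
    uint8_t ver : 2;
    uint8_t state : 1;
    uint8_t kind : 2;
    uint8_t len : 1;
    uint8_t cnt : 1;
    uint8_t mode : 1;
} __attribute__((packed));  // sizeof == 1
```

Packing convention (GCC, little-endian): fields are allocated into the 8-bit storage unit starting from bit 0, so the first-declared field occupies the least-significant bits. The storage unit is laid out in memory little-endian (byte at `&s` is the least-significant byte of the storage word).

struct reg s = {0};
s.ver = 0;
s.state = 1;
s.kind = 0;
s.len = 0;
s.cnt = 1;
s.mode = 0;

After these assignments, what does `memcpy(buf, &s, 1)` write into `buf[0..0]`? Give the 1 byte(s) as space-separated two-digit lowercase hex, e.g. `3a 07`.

44

ver:2 = 0 → 0x0 << 0 → word 0x00
state:1 = 1 → 0x1 << 2 → word 0x04
kind:2 = 0 → 0x0 << 3 → word 0x04
len:1 = 0 → 0x0 << 5 → word 0x04
cnt:1 = 1 → 0x1 << 6 → word 0x44
mode:1 = 0 → 0x0 << 7 → word 0x44
word = 0x44 → little-endian bytes:
  [0]=0x44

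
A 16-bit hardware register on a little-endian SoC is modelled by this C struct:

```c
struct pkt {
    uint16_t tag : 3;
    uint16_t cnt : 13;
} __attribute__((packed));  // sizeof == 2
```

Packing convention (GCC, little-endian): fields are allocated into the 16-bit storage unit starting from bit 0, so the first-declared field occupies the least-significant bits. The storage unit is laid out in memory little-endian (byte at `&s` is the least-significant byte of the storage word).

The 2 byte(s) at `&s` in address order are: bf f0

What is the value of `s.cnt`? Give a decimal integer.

[0]=0xbf [1]=0xf0 (little-endian) → word 0xf0bf
tag [0+:3] = (word>>0) & 0x7 = 7
cnt [3+:13] = (word>>3) & 0x1fff = 7703  ←

7703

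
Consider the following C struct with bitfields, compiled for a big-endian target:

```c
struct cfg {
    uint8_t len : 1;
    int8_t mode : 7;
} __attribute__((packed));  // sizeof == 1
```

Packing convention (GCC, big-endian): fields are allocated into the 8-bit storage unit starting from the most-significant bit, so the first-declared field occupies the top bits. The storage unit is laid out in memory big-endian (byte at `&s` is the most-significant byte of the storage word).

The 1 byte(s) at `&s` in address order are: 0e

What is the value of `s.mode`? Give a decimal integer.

[0]=0x0e (big-endian) → word 0x0e
len:1 @ bit 7 → (0x0e>>7)&0x1 = 0x0
mode:7 @ bit 0 → (0x0e>>0)&0x7f = 0xe  ←
mode signed 7b, MSB=0: value = 14

14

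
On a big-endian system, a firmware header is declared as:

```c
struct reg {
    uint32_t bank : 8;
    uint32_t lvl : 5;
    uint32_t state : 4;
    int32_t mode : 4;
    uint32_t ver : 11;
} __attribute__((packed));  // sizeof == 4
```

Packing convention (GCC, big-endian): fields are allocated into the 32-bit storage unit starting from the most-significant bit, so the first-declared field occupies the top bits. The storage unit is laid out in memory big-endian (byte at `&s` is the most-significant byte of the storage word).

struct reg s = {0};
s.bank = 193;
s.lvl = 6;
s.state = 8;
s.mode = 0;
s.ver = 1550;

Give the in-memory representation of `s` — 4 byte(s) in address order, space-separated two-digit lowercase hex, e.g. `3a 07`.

c1 34 06 0e

[24+:8] bank=193 & 0xff = 0xc1; word=0xc1000000
[19+:5] lvl=6 & 0x1f = 0x6; word=0xc1300000
[15+:4] state=8 & 0xf = 0x8; word=0xc1340000
[11+:4] mode=0 & 0xf = 0x0; word=0xc1340000
[0+:11] ver=1550 & 0x7ff = 0x60e; word=0xc134060e
word = 0xc134060e → big-endian bytes:
  [0]=0xc1  [1]=0x34  [2]=0x06  [3]=0x0e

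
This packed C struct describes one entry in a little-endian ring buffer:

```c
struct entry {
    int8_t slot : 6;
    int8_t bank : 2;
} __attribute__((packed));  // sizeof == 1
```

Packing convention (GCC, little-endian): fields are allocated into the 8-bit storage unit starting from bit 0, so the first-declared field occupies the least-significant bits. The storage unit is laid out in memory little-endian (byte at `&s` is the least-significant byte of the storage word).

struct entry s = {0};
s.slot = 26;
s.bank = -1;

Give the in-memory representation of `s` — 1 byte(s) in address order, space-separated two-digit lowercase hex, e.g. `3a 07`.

da

[0+:6] slot=26 & 0x3f = 0x1a; word=0x1a
[6+:2] bank=-1 & 0x3 = 0x3; word=0xda
word = 0xda → little-endian bytes:
  [0]=0xda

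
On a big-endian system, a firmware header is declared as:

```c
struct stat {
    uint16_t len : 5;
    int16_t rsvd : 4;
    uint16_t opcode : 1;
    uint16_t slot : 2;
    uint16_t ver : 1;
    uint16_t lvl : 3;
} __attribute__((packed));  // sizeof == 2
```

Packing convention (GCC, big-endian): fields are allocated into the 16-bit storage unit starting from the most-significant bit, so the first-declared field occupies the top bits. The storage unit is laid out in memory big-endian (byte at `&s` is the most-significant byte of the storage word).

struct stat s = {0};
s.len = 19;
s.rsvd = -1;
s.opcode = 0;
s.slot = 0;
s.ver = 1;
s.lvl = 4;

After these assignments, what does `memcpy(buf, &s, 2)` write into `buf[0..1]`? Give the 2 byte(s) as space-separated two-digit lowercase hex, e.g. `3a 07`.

9f 8c

len:5 = 19 → 0x13 << 11 → word 0x9800
rsvd:4 = -1 → 0xf << 7 → word 0x9f80
opcode:1 = 0 → 0x0 << 6 → word 0x9f80
slot:2 = 0 → 0x0 << 4 → word 0x9f80
ver:1 = 1 → 0x1 << 3 → word 0x9f88
lvl:3 = 4 → 0x4 << 0 → word 0x9f8c
word = 0x9f8c → big-endian bytes:
  [0]=0x9f  [1]=0x8c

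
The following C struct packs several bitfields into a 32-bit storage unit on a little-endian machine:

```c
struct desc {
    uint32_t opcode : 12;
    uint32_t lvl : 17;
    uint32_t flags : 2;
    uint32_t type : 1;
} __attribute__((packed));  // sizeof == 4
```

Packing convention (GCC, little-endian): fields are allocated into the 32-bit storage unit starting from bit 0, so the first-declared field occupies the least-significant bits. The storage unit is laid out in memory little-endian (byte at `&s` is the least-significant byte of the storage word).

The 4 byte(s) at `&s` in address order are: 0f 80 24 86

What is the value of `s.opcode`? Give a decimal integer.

15

[0]=0x0f [1]=0x80 [2]=0x24 [3]=0x86 (little-endian) → word 0x8624800f
opcode [0+:12] = (word>>0) & 0xfff = 15  ←
lvl [12+:17] = (word>>12) & 0x1ffff = 25160
flags [29+:2] = (word>>29) & 0x3 = 0
type [31+:1] = (word>>31) & 0x1 = 1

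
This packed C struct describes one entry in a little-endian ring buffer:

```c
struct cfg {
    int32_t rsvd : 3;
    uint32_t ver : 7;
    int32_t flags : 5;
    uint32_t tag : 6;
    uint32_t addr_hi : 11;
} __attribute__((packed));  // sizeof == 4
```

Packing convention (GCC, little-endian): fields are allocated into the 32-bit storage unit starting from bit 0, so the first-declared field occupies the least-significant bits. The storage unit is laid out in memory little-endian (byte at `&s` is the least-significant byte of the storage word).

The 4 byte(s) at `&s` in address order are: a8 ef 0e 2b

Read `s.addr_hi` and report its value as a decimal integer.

[0]=0xa8 [1]=0xef [2]=0x0e [3]=0x2b (little-endian) → word 0x2b0eefa8
rsvd:3 @ bit 0 → (0x2b0eefa8>>0)&0x7 = 0x0
ver:7 @ bit 3 → (0x2b0eefa8>>3)&0x7f = 0x75
flags:5 @ bit 10 → (0x2b0eefa8>>10)&0x1f = 0x1b
tag:6 @ bit 15 → (0x2b0eefa8>>15)&0x3f = 0x1d
addr_hi:11 @ bit 21 → (0x2b0eefa8>>21)&0x7ff = 0x158  ←

344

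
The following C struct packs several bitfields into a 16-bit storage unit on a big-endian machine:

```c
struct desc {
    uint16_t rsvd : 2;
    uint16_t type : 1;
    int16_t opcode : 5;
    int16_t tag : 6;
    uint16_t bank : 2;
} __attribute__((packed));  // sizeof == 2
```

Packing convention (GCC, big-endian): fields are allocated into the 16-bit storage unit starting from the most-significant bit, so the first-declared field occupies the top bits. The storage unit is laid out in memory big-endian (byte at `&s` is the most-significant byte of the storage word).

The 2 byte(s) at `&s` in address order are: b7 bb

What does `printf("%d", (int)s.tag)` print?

[0]=0xb7 [1]=0xbb (big-endian) → word 0xb7bb
rsvd:2 @ bit 14 → (0xb7bb>>14)&0x3 = 0x2
type:1 @ bit 13 → (0xb7bb>>13)&0x1 = 0x1
opcode:5 @ bit 8 → (0xb7bb>>8)&0x1f = 0x17
tag:6 @ bit 2 → (0xb7bb>>2)&0x3f = 0x2e  ←
bank:2 @ bit 0 → (0xb7bb>>0)&0x3 = 0x3
tag signed 6b, MSB=1: 46 - 64 = -18

-18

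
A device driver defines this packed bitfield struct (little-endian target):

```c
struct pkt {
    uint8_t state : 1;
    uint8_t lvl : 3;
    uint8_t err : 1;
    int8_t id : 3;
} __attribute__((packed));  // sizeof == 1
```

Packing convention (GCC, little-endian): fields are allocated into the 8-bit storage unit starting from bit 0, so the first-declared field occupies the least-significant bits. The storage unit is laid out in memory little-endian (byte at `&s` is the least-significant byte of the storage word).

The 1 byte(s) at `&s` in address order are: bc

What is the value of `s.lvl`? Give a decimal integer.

6

[0]=0xbc (little-endian) → word 0xbc
state:1 @ bit 0 → (0xbc>>0)&0x1 = 0x0
lvl:3 @ bit 1 → (0xbc>>1)&0x7 = 0x6  ←
err:1 @ bit 4 → (0xbc>>4)&0x1 = 0x1
id:3 @ bit 5 → (0xbc>>5)&0x7 = 0x5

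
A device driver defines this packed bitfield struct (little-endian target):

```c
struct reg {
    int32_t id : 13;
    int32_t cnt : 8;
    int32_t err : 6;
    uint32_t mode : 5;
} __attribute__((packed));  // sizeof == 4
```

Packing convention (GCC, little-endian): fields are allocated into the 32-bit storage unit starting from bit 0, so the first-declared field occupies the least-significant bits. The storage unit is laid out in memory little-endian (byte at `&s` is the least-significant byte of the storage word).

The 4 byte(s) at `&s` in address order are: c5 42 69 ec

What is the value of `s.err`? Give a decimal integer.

-29

[0]=0xc5 [1]=0x42 [2]=0x69 [3]=0xec (little-endian) → word 0xec6942c5
id:13 @ bit 0 → (0xec6942c5>>0)&0x1fff = 0x2c5
cnt:8 @ bit 13 → (0xec6942c5>>13)&0xff = 0x4a
err:6 @ bit 21 → (0xec6942c5>>21)&0x3f = 0x23  ←
mode:5 @ bit 27 → (0xec6942c5>>27)&0x1f = 0x1d
err signed 6b, MSB=1: 35 - 64 = -29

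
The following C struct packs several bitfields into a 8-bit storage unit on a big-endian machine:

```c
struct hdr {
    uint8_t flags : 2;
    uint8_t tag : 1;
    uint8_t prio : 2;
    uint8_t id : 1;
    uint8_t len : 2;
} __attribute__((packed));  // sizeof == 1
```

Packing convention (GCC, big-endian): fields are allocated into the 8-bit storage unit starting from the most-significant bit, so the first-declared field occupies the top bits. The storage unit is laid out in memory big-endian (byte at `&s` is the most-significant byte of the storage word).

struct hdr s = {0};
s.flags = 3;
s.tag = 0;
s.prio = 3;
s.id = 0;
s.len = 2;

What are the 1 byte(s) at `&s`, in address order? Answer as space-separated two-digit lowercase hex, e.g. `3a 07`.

flags:2 = 3 → 0x3 << 6 → word 0xc0
tag:1 = 0 → 0x0 << 5 → word 0xc0
prio:2 = 3 → 0x3 << 3 → word 0xd8
id:1 = 0 → 0x0 << 2 → word 0xd8
len:2 = 2 → 0x2 << 0 → word 0xda
word = 0xda → big-endian bytes:
  [0]=0xda

da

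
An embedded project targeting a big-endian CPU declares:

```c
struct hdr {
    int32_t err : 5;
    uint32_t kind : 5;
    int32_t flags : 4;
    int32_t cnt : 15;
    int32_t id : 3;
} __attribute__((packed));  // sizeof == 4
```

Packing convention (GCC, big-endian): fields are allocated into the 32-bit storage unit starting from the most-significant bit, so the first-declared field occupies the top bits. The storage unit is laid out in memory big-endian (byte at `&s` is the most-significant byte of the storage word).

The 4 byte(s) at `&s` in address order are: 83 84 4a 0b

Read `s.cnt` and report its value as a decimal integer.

2369

[0]=0x83 [1]=0x84 [2]=0x4a [3]=0x0b (big-endian) → word 0x83844a0b
err [27+:5] = (word>>27) & 0x1f = 16
kind [22+:5] = (word>>22) & 0x1f = 14
flags [18+:4] = (word>>18) & 0xf = 1
cnt [3+:15] = (word>>3) & 0x7fff = 2369  ←
id [0+:3] = (word>>0) & 0x7 = 3
cnt signed 15b, MSB=0: value = 2369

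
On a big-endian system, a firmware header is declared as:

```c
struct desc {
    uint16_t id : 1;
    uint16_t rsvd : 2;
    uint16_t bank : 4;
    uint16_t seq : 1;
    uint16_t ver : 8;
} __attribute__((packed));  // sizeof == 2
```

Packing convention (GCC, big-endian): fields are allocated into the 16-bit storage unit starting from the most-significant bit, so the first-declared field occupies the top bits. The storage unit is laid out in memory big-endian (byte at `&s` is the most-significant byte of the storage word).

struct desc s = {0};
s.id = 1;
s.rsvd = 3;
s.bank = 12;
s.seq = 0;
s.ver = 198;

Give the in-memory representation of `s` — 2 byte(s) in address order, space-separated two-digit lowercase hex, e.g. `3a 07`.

f8 c6

[15+:1] id=1 & 0x1 = 0x1; word=0x8000
[13+:2] rsvd=3 & 0x3 = 0x3; word=0xe000
[9+:4] bank=12 & 0xf = 0xc; word=0xf800
[8+:1] seq=0 & 0x1 = 0x0; word=0xf800
[0+:8] ver=198 & 0xff = 0xc6; word=0xf8c6
word = 0xf8c6 → big-endian bytes:
  [0]=0xf8  [1]=0xc6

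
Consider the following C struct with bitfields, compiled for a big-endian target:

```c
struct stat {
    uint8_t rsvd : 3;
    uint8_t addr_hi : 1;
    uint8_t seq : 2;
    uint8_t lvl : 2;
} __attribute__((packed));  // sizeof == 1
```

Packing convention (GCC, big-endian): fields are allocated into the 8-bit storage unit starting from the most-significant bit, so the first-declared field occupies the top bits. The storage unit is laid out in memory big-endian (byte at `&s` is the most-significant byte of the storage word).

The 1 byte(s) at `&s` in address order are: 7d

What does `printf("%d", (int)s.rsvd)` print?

[0]=0x7d (big-endian) → word 0x7d
rsvd:3 @ bit 5 → (0x7d>>5)&0x7 = 0x3  ←
addr_hi:1 @ bit 4 → (0x7d>>4)&0x1 = 0x1
seq:2 @ bit 2 → (0x7d>>2)&0x3 = 0x3
lvl:2 @ bit 0 → (0x7d>>0)&0x3 = 0x1

3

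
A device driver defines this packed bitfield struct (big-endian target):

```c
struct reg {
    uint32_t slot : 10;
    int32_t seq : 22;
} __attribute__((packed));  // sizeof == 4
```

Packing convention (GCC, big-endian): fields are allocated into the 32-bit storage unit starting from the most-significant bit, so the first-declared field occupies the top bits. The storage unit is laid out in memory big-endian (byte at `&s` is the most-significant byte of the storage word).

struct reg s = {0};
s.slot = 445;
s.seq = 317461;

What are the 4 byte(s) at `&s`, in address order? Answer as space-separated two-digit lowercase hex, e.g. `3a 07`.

6f 44 d8 15

slot (10b) val=445 bits=0x1bd at bit 22: 0x6f400000
seq (22b) val=317461 bits=0x4d815 at bit 0: 0x6f44d815
word = 0x6f44d815 → big-endian bytes:
  [0]=0x6f  [1]=0x44  [2]=0xd8  [3]=0x15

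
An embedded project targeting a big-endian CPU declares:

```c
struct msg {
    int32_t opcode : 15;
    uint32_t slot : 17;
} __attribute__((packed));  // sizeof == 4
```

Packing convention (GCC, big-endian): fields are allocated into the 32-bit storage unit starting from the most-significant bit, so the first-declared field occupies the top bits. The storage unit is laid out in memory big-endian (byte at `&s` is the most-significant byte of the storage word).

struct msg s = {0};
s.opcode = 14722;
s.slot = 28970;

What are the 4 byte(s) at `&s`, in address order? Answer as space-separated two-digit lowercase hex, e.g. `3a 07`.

73 04 71 2a

opcode (15b) val=14722 bits=0x3982 at bit 17: 0x73040000
slot (17b) val=28970 bits=0x712a at bit 0: 0x7304712a
word = 0x7304712a → big-endian bytes:
  [0]=0x73  [1]=0x04  [2]=0x71  [3]=0x2a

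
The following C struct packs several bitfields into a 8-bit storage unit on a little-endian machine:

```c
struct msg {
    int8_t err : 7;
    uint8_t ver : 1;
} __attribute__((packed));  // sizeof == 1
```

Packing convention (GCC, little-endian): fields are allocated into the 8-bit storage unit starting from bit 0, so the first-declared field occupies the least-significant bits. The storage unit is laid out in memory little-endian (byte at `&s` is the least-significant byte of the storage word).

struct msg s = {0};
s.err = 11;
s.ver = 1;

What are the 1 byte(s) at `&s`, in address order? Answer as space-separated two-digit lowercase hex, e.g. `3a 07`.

8b

err:7 = 11 → 0xb << 0 → word 0x0b
ver:1 = 1 → 0x1 << 7 → word 0x8b
word = 0x8b → little-endian bytes:
  [0]=0x8b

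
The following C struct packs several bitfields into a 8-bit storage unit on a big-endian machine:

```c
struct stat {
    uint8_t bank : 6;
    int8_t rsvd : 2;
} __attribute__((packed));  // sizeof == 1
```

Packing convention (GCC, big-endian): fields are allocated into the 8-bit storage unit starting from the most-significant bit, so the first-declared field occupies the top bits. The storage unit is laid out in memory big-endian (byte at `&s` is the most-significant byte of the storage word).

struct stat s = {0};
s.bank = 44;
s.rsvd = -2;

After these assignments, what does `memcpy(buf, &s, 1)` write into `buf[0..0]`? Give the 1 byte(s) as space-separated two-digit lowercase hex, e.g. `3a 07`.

b2

bank:6 = 44 → 0x2c << 2 → word 0xb0
rsvd:2 = -2 → 0x2 << 0 → word 0xb2
word = 0xb2 → big-endian bytes:
  [0]=0xb2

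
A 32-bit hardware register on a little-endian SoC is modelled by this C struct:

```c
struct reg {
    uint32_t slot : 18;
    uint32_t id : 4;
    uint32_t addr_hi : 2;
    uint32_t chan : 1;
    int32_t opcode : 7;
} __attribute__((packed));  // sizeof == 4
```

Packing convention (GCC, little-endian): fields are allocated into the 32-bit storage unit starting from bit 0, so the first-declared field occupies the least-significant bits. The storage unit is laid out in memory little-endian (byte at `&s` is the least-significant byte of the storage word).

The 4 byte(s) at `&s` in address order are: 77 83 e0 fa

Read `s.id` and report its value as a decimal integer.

8

[0]=0x77 [1]=0x83 [2]=0xe0 [3]=0xfa (little-endian) → word 0xfae08377
slot:18 @ bit 0 → (0xfae08377>>0)&0x3ffff = 0x8377
id:4 @ bit 18 → (0xfae08377>>18)&0xf = 0x8  ←
addr_hi:2 @ bit 22 → (0xfae08377>>22)&0x3 = 0x3
chan:1 @ bit 24 → (0xfae08377>>24)&0x1 = 0x0
opcode:7 @ bit 25 → (0xfae08377>>25)&0x7f = 0x7d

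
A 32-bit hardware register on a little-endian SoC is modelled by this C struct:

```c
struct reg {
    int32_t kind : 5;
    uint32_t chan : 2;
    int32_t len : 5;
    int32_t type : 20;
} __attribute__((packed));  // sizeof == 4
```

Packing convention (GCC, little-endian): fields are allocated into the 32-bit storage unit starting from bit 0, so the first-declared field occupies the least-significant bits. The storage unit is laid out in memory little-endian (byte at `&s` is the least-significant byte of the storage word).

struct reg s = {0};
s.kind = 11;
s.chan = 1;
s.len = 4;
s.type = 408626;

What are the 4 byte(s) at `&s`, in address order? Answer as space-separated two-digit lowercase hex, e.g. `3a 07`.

2b 22 c3 63

[0+:5] kind=11 & 0x1f = 0xb; word=0x0000000b
[5+:2] chan=1 & 0x3 = 0x1; word=0x0000002b
[7+:5] len=4 & 0x1f = 0x4; word=0x0000022b
[12+:20] type=408626 & 0xfffff = 0x63c32; word=0x63c3222b
word = 0x63c3222b → little-endian bytes:
  [0]=0x2b  [1]=0x22  [2]=0xc3  [3]=0x63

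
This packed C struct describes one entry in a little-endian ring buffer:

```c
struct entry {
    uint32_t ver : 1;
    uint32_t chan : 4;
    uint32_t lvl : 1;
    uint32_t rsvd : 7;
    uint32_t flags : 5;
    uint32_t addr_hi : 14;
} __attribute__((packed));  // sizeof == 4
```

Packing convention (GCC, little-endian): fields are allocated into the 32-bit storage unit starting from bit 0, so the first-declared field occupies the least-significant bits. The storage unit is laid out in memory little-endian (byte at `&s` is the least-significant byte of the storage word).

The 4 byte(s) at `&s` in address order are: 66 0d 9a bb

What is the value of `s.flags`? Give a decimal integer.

[0]=0x66 [1]=0x0d [2]=0x9a [3]=0xbb (little-endian) → word 0xbb9a0d66
ver:1 @ bit 0 → (0xbb9a0d66>>0)&0x1 = 0x0
chan:4 @ bit 1 → (0xbb9a0d66>>1)&0xf = 0x3
lvl:1 @ bit 5 → (0xbb9a0d66>>5)&0x1 = 0x1
rsvd:7 @ bit 6 → (0xbb9a0d66>>6)&0x7f = 0x35
flags:5 @ bit 13 → (0xbb9a0d66>>13)&0x1f = 0x10  ←
addr_hi:14 @ bit 18 → (0xbb9a0d66>>18)&0x3fff = 0x2ee6

16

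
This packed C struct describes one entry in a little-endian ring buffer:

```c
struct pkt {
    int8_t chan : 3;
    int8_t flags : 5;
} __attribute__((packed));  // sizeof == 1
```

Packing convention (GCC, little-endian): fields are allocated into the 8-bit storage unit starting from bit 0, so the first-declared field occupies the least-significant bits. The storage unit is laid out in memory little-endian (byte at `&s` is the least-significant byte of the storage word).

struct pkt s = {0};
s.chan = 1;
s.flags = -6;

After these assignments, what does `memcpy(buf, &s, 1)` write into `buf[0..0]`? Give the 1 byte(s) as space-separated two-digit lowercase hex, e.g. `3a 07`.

d1

[0+:3] chan=1 & 0x7 = 0x1; word=0x01
[3+:5] flags=-6 & 0x1f = 0x1a; word=0xd1
word = 0xd1 → little-endian bytes:
  [0]=0xd1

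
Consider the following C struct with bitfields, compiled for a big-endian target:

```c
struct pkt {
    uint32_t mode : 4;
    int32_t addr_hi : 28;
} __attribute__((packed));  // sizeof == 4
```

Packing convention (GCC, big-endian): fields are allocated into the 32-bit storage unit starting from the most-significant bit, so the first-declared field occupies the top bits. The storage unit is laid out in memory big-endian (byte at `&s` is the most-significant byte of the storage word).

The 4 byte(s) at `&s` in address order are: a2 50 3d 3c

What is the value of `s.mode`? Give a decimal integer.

[0]=0xa2 [1]=0x50 [2]=0x3d [3]=0x3c (big-endian) → word 0xa2503d3c
mode [28+:4] = (word>>28) & 0xf = 10  ←
addr_hi [0+:28] = (word>>0) & 0xfffffff = 38812988

10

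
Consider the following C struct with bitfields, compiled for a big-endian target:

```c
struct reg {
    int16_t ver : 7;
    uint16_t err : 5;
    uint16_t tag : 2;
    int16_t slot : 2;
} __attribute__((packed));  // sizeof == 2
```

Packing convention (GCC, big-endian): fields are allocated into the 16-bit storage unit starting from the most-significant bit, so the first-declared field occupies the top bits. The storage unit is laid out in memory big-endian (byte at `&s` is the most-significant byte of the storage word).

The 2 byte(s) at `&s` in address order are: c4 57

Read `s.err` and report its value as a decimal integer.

5

[0]=0xc4 [1]=0x57 (big-endian) → word 0xc457
ver:7 @ bit 9 → (0xc457>>9)&0x7f = 0x62
err:5 @ bit 4 → (0xc457>>4)&0x1f = 0x5  ←
tag:2 @ bit 2 → (0xc457>>2)&0x3 = 0x1
slot:2 @ bit 0 → (0xc457>>0)&0x3 = 0x3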